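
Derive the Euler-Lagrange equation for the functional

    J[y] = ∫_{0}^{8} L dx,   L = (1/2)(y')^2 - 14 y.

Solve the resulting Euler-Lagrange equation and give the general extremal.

The Lagrangian is L = (1/2)(y')^2 - 14 y.
∂L/∂y = -14.
∂L/∂y' = y'.
The Euler-Lagrange equation d/dx(∂L/∂y') − ∂L/∂y = 0 becomes:
    y'' + 14 = 0
General solution: y(x) = -7 x^2 + A x + B, where A and B are arbitrary constants fixed by the endpoint conditions.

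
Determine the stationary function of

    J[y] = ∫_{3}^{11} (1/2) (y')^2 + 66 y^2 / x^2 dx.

The Lagrangian is L = (1/2) (y')^2 + 66 y^2 / x^2.
Compute ∂L/∂y = 132y/x^2, ∂L/∂y' = y'.
The Euler-Lagrange equation d/dx(∂L/∂y') − ∂L/∂y = 0 reduces to
    y'' − 132/x^2 · y = 0  (x > 0).
Its general solution is
    y(x) = A x^12 + B x^(-11),
with A, B fixed by the endpoint conditions.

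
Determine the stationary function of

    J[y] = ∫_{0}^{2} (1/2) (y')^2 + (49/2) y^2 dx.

The Lagrangian is L = (1/2) (y')^2 + (49/2) y^2.
Compute ∂L/∂y = 49y, ∂L/∂y' = y'.
The Euler-Lagrange equation d/dx(∂L/∂y') − ∂L/∂y = 0 reduces to
    y'' − 49 y = 0.
Its general solution is
    y(x) = A e^(7x) + B e^(−7x),
with A, B fixed by the endpoint conditions.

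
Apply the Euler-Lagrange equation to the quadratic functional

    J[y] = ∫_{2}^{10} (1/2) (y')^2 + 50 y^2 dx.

The Lagrangian is L = (1/2) (y')^2 + 50 y^2.
Compute ∂L/∂y = 100y, ∂L/∂y' = y'.
The Euler-Lagrange equation d/dx(∂L/∂y') − ∂L/∂y = 0 reduces to
    y'' − 100 y = 0.
Its general solution is
    y(x) = A e^(10x) + B e^(−10x),
with A, B fixed by the endpoint conditions.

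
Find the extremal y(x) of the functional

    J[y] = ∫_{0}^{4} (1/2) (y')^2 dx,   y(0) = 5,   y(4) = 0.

The Lagrangian is L = (1/2) (y')^2.
Compute ∂L/∂y = 0, ∂L/∂y' = y'.
The Euler-Lagrange equation d/dx(∂L/∂y') − ∂L/∂y = 0 reduces to
    y'' = 0.
Its general solution is
    y(x) = A x + B,
with A, B fixed by the endpoint conditions.
Applying the endpoint conditions y(0) = 5 and y(4) = 0: solve A·0 + B = 5 and A·4 + B = 0. Subtracting gives A(4 − 0) = 0 − 5, so A = -5/4, and B = 5 − A·0 = 5. Therefore
    y(x) = (-5/4) x + 5.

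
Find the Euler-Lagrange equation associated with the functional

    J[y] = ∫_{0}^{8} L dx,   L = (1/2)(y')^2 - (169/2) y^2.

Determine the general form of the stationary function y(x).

The Lagrangian is L = (1/2)(y')^2 - (169/2) y^2.
∂L/∂y = -169y.
∂L/∂y' = y'.
The Euler-Lagrange equation d/dx(∂L/∂y') − ∂L/∂y = 0 becomes:
    y'' + 169 y = 0
General solution: y(x) = A sin(13x) + B cos(13x), where A and B are arbitrary constants fixed by the endpoint conditions.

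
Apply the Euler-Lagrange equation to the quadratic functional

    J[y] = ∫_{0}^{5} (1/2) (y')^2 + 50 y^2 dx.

The Lagrangian is L = (1/2) (y')^2 + 50 y^2.
Compute ∂L/∂y = 100y, ∂L/∂y' = y'.
The Euler-Lagrange equation d/dx(∂L/∂y') − ∂L/∂y = 0 reduces to
    y'' − 100 y = 0.
Its general solution is
    y(x) = A e^(10x) + B e^(−10x),
with A, B fixed by the endpoint conditions.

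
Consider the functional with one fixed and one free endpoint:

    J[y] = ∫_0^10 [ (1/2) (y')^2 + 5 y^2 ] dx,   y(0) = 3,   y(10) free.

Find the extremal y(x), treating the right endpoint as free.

The Lagrangian L = (1/2) (y')^2 + 5 y^2 gives
    ∂L/∂y = 10 y,   ∂L/∂y' = y'.
Euler-Lagrange: y'' − 10 y = 0.
With k = sqrt(10), the general solution is
    y(x) = A cosh(sqrt(10) x) + B sinh(sqrt(10) x).
Fixed left endpoint y(0) = 3 ⇒ A = 3.
The right endpoint x = 10 is free, so the natural (transversality) condition is ∂L/∂y' |_{x=10} = 0, i.e. y'(10) = 0.
Compute y'(x) = A k sinh(k x) + B k cosh(k x), so
    y'(10) = A k sinh(k·10) + B k cosh(k·10) = 0
    ⇒ B = −A tanh(k·10) = − 3 tanh(sqrt(10)·10).
Therefore the extremal is
    y(x) = 3 cosh(sqrt(10) x) − 3 tanh(sqrt(10)·10) sinh(sqrt(10) x).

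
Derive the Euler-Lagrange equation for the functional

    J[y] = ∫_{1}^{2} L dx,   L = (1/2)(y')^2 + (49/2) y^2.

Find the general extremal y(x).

The Lagrangian is L = (1/2)(y')^2 + (49/2) y^2.
∂L/∂y = 49y.
∂L/∂y' = y'.
The Euler-Lagrange equation d/dx(∂L/∂y') − ∂L/∂y = 0 becomes:
    y'' - 49 y = 0
General solution: y(x) = A e^(7x) + B e^(-7x), where A and B are arbitrary constants fixed by the endpoint conditions.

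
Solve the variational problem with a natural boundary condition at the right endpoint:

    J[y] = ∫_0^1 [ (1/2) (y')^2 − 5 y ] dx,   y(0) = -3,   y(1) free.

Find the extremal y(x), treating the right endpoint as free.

The Lagrangian L = (1/2) (y')^2 − 5 y gives
    ∂L/∂y = −5,   ∂L/∂y' = y'.
Euler-Lagrange: d/dx(y') − (−5) = 0, i.e. y'' + 5 = 0, so
    y(x) = −(5/2) x^2 + C1 x + C2.
Fixed left endpoint y(0) = -3 ⇒ C2 = -3.
The right endpoint x = 1 is free, so the natural (transversality) condition is ∂L/∂y' |_{x=1} = 0, i.e. y'(1) = 0.
Compute y'(x) = −5 x + C1, so y'(1) = −5 + C1 = 0 ⇒ C1 = 5.
Therefore the extremal is
    y(x) = −(5/2) x^2 + 5 x − 3.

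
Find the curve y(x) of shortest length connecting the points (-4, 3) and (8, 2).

Arc-length functional: J[y] = ∫ sqrt(1 + (y')^2) dx.
Lagrangian L = sqrt(1 + (y')^2) has no explicit y dependence, so ∂L/∂y = 0 and the Euler-Lagrange equation gives
    d/dx( y' / sqrt(1 + (y')^2) ) = 0  ⇒  y' / sqrt(1 + (y')^2) = const.
Hence y' is constant, so y(x) is affine.
Fitting the endpoints (-4, 3) and (8, 2):
    slope m = (2 − 3) / (8 − (-4)) = -1/12,
    intercept c = 3 − m·(-4) = 8/3.
Extremal: y(x) = (-1/12) x + 8/3.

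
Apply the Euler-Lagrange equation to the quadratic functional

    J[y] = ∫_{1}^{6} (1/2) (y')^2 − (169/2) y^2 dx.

The Lagrangian is L = (1/2) (y')^2 − (169/2) y^2.
Compute ∂L/∂y = -169y, ∂L/∂y' = y'.
The Euler-Lagrange equation d/dx(∂L/∂y') − ∂L/∂y = 0 reduces to
    y'' + 169 y = 0.
Its general solution is
    y(x) = A sin(13x) + B cos(13x),
with A, B fixed by the endpoint conditions.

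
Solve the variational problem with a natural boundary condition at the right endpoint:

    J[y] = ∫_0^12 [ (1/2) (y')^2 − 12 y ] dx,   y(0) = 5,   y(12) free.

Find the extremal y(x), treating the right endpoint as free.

The Lagrangian L = (1/2) (y')^2 − 12 y gives
    ∂L/∂y = −12,   ∂L/∂y' = y'.
Euler-Lagrange: d/dx(y') − (−12) = 0, i.e. y'' + 12 = 0, so
    y(x) = −(12/2) x^2 + C1 x + C2.
Fixed left endpoint y(0) = 5 ⇒ C2 = 5.
The right endpoint x = 12 is free, so the natural (transversality) condition is ∂L/∂y' |_{x=12} = 0, i.e. y'(12) = 0.
Compute y'(x) = −12 x + C1, so y'(12) = −144 + C1 = 0 ⇒ C1 = 144.
Therefore the extremal is
    y(x) = −6 x^2 + 144 x + 5.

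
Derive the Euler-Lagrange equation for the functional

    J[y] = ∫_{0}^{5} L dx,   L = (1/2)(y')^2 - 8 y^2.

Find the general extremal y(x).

The Lagrangian is L = (1/2)(y')^2 - 8 y^2.
∂L/∂y = -16y.
∂L/∂y' = y'.
The Euler-Lagrange equation d/dx(∂L/∂y') − ∂L/∂y = 0 becomes:
    y'' + 16 y = 0
General solution: y(x) = A sin(4x) + B cos(4x), where A and B are arbitrary constants fixed by the endpoint conditions.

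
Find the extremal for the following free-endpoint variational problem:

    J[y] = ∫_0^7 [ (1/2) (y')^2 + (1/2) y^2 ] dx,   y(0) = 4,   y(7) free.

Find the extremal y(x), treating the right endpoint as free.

The Lagrangian L = (1/2) (y')^2 + (1/2) y^2 gives
    ∂L/∂y = 1 y,   ∂L/∂y' = y'.
Euler-Lagrange: y'' − y = 0.
With k = 1, the general solution is
    y(x) = A cosh(x) + B sinh(x).
Fixed left endpoint y(0) = 4 ⇒ A = 4.
The right endpoint x = 7 is free, so the natural (transversality) condition is ∂L/∂y' |_{x=7} = 0, i.e. y'(7) = 0.
Compute y'(x) = A k sinh(k x) + B k cosh(k x), so
    y'(7) = A k sinh(k·7) + B k cosh(k·7) = 0
    ⇒ B = −A tanh(k·7) = − 4 tanh(1·7).
Therefore the extremal is
    y(x) = 4 cosh(1 x) − 4 tanh(1·7) sinh(1 x).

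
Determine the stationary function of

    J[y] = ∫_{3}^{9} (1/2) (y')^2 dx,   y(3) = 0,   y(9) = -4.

The Lagrangian is L = (1/2) (y')^2.
Compute ∂L/∂y = 0, ∂L/∂y' = y'.
The Euler-Lagrange equation d/dx(∂L/∂y') − ∂L/∂y = 0 reduces to
    y'' = 0.
Its general solution is
    y(x) = A x + B,
with A, B fixed by the endpoint conditions.
Applying the endpoint conditions y(3) = 0 and y(9) = -4: solve A·3 + B = 0 and A·9 + B = -4. Subtracting gives A(9 − 3) = -4 − 0, so A = -2/3, and B = 0 − A·3 = 2. Therefore
    y(x) = (-2/3) x + 2.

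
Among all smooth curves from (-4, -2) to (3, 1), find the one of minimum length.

Arc-length functional: J[y] = ∫ sqrt(1 + (y')^2) dx.
Lagrangian L = sqrt(1 + (y')^2) has no explicit y dependence, so ∂L/∂y = 0 and the Euler-Lagrange equation gives
    d/dx( y' / sqrt(1 + (y')^2) ) = 0  ⇒  y' / sqrt(1 + (y')^2) = const.
Hence y' is constant, so y(x) is affine.
Fitting the endpoints (-4, -2) and (3, 1):
    slope m = (1 − (-2)) / (3 − (-4)) = 3/7,
    intercept c = (-2) − m·(-4) = -2/7.
Extremal: y(x) = (3/7) x - 2/7.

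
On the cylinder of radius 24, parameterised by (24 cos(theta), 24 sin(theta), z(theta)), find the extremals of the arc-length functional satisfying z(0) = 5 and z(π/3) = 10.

Parameterise the cylinder of radius R = 24 as
    r(θ) = (24 cos θ, 24 sin θ, z(θ)).
The arc-length element is
    ds = sqrt(576 + (dz/dθ)^2) dθ,
so the Lagrangian is L = sqrt(576 + z'^2).
L depends on z' only, not on z or θ, so ∂L/∂z = 0 and
    ∂L/∂z' = z' / sqrt(576 + z'^2).
The Euler-Lagrange equation gives
    d/dθ( z' / sqrt(576 + z'^2) ) = 0,
so z' is constant. Integrating once:
    z(θ) = a θ + b,
a helix on the cylinder (a straight line when the cylinder is unrolled). The constants a, b are determined by the endpoint conditions.
With endpoint conditions z(0) = 5 and z(π/3) = 10: from z(0) = b we get b = 5, and a·π/3 + 5 = 10 gives a = 15/π, so
    z(θ) = (15/π) θ + 5.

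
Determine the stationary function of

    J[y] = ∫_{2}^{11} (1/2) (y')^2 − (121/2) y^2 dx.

The Lagrangian is L = (1/2) (y')^2 − (121/2) y^2.
Compute ∂L/∂y = -121y, ∂L/∂y' = y'.
The Euler-Lagrange equation d/dx(∂L/∂y') − ∂L/∂y = 0 reduces to
    y'' + 121 y = 0.
Its general solution is
    y(x) = A sin(11x) + B cos(11x),
with A, B fixed by the endpoint conditions.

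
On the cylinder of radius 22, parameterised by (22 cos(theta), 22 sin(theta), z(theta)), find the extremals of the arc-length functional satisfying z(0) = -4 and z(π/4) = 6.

Parameterise the cylinder of radius R = 22 as
    r(θ) = (22 cos θ, 22 sin θ, z(θ)).
The arc-length element is
    ds = sqrt(484 + (dz/dθ)^2) dθ,
so the Lagrangian is L = sqrt(484 + z'^2).
L depends on z' only, not on z or θ, so ∂L/∂z = 0 and
    ∂L/∂z' = z' / sqrt(484 + z'^2).
The Euler-Lagrange equation gives
    d/dθ( z' / sqrt(484 + z'^2) ) = 0,
so z' is constant. Integrating once:
    z(θ) = a θ + b,
a helix on the cylinder (a straight line when the cylinder is unrolled). The constants a, b are determined by the endpoint conditions.
With endpoint conditions z(0) = -4 and z(π/4) = 6: from z(0) = b we get b = -4, and a·π/4 + -4 = 6 gives a = 40/π, so
    z(θ) = (40/π) θ − 4.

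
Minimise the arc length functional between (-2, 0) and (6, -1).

Arc-length functional: J[y] = ∫ sqrt(1 + (y')^2) dx.
Lagrangian L = sqrt(1 + (y')^2) has no explicit y dependence, so ∂L/∂y = 0 and the Euler-Lagrange equation gives
    d/dx( y' / sqrt(1 + (y')^2) ) = 0  ⇒  y' / sqrt(1 + (y')^2) = const.
Hence y' is constant, so y(x) is affine.
Fitting the endpoints (-2, 0) and (6, -1):
    slope m = ((-1) − 0) / (6 − (-2)) = -1/8,
    intercept c = 0 − m·(-2) = -1/4.
Extremal: y(x) = (-1/8) x - 1/4.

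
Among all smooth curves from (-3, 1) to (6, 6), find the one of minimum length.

Arc-length functional: J[y] = ∫ sqrt(1 + (y')^2) dx.
Lagrangian L = sqrt(1 + (y')^2) has no explicit y dependence, so ∂L/∂y = 0 and the Euler-Lagrange equation gives
    d/dx( y' / sqrt(1 + (y')^2) ) = 0  ⇒  y' / sqrt(1 + (y')^2) = const.
Hence y' is constant, so y(x) is affine.
Fitting the endpoints (-3, 1) and (6, 6):
    slope m = (6 − 1) / (6 − (-3)) = 5/9,
    intercept c = 1 − m·(-3) = 8/3.
Extremal: y(x) = (5/9) x + 8/3.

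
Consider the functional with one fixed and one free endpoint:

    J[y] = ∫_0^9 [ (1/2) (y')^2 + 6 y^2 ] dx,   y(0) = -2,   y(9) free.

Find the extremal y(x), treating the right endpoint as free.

The Lagrangian L = (1/2) (y')^2 + 6 y^2 gives
    ∂L/∂y = 12 y,   ∂L/∂y' = y'.
Euler-Lagrange: y'' − 12 y = 0.
With k = sqrt(12), the general solution is
    y(x) = A cosh(sqrt(12) x) + B sinh(sqrt(12) x).
Fixed left endpoint y(0) = -2 ⇒ A = -2.
The right endpoint x = 9 is free, so the natural (transversality) condition is ∂L/∂y' |_{x=9} = 0, i.e. y'(9) = 0.
Compute y'(x) = A k sinh(k x) + B k cosh(k x), so
    y'(9) = A k sinh(k·9) + B k cosh(k·9) = 0
    ⇒ B = −A tanh(k·9) = 2 tanh(sqrt(12)·9).
Therefore the extremal is
    y(x) = −2 cosh(sqrt(12) x) + 2 tanh(sqrt(12)·9) sinh(sqrt(12) x).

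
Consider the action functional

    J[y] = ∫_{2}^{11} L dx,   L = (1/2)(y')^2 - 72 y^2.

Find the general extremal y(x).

The Lagrangian is L = (1/2)(y')^2 - 72 y^2.
∂L/∂y = -144y.
∂L/∂y' = y'.
The Euler-Lagrange equation d/dx(∂L/∂y') − ∂L/∂y = 0 becomes:
    y'' + 144 y = 0
General solution: y(x) = A sin(12x) + B cos(12x), where A and B are arbitrary constants fixed by the endpoint conditions.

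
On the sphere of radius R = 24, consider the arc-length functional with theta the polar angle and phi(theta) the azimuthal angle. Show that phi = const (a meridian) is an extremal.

On the sphere of radius R = 24 with spherical coordinates (θ, φ), the induced metric is
    ds^2 = 576(dθ^2 + sin^2(θ) dφ^2).
Using θ as the parameter, the arc-length functional becomes
    J[φ] = ∫ 24 sqrt(1 + sin^2(θ) (dφ/dθ)^2) dθ.
So L = 24 sqrt(1 + sin^2(θ) φ'^2). Compute
    ∂L/∂φ = 0  (L has no explicit φ dependence),
    ∂L/∂φ' = 24 sin^2(θ) φ' / sqrt(1 + sin^2(θ) φ'^2).
For the candidate φ(θ) = c (constant), φ' = 0, so ∂L/∂φ' evaluated along the candidate vanishes, and ∂L/∂φ is identically zero. Hence
    d/dθ(∂L/∂φ') − ∂L/∂φ = 0
is satisfied. Therefore meridians φ = const are extremals of arc length — they are geodesics on the sphere.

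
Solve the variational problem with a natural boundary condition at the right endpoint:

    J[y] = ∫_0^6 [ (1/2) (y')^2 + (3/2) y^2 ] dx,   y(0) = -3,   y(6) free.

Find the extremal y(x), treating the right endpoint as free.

The Lagrangian L = (1/2) (y')^2 + (3/2) y^2 gives
    ∂L/∂y = 3 y,   ∂L/∂y' = y'.
Euler-Lagrange: y'' − 3 y = 0.
With k = sqrt(3), the general solution is
    y(x) = A cosh(sqrt(3) x) + B sinh(sqrt(3) x).
Fixed left endpoint y(0) = -3 ⇒ A = -3.
The right endpoint x = 6 is free, so the natural (transversality) condition is ∂L/∂y' |_{x=6} = 0, i.e. y'(6) = 0.
Compute y'(x) = A k sinh(k x) + B k cosh(k x), so
    y'(6) = A k sinh(k·6) + B k cosh(k·6) = 0
    ⇒ B = −A tanh(k·6) = 3 tanh(sqrt(3)·6).
Therefore the extremal is
    y(x) = −3 cosh(sqrt(3) x) + 3 tanh(sqrt(3)·6) sinh(sqrt(3) x).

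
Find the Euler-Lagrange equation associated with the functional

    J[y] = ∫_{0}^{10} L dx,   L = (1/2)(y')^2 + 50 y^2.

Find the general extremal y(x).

The Lagrangian is L = (1/2)(y')^2 + 50 y^2.
∂L/∂y = 100y.
∂L/∂y' = y'.
The Euler-Lagrange equation d/dx(∂L/∂y') − ∂L/∂y = 0 becomes:
    y'' - 100 y = 0
General solution: y(x) = A e^(10x) + B e^(-10x), where A and B are arbitrary constants fixed by the endpoint conditions.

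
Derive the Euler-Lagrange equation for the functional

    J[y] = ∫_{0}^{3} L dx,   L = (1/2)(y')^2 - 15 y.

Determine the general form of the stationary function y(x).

The Lagrangian is L = (1/2)(y')^2 - 15 y.
∂L/∂y = -15.
∂L/∂y' = y'.
The Euler-Lagrange equation d/dx(∂L/∂y') − ∂L/∂y = 0 becomes:
    y'' + 15 = 0
General solution: y(x) = -(15/2) x^2 + A x + B, where A and B are arbitrary constants fixed by the endpoint conditions.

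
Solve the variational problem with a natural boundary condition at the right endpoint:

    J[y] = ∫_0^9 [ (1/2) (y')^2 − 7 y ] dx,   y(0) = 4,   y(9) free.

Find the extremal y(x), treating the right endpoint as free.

The Lagrangian L = (1/2) (y')^2 − 7 y gives
    ∂L/∂y = −7,   ∂L/∂y' = y'.
Euler-Lagrange: d/dx(y') − (−7) = 0, i.e. y'' + 7 = 0, so
    y(x) = −(7/2) x^2 + C1 x + C2.
Fixed left endpoint y(0) = 4 ⇒ C2 = 4.
The right endpoint x = 9 is free, so the natural (transversality) condition is ∂L/∂y' |_{x=9} = 0, i.e. y'(9) = 0.
Compute y'(x) = −7 x + C1, so y'(9) = −63 + C1 = 0 ⇒ C1 = 63.
Therefore the extremal is
    y(x) = −(7/2) x^2 + 63 x + 4.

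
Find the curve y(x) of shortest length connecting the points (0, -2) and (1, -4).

Arc-length functional: J[y] = ∫ sqrt(1 + (y')^2) dx.
Lagrangian L = sqrt(1 + (y')^2) has no explicit y dependence, so ∂L/∂y = 0 and the Euler-Lagrange equation gives
    d/dx( y' / sqrt(1 + (y')^2) ) = 0  ⇒  y' / sqrt(1 + (y')^2) = const.
Hence y' is constant, so y(x) is affine.
Fitting the endpoints (0, -2) and (1, -4):
    slope m = ((-4) − (-2)) / (1 − 0) = -2,
    intercept c = (-2) − m·0 = -2.
Extremal: y(x) = -2 x - 2.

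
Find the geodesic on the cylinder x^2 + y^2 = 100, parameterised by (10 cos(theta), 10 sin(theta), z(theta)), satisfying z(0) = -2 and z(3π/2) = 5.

Parameterise the cylinder of radius R = 10 as
    r(θ) = (10 cos θ, 10 sin θ, z(θ)).
The arc-length element is
    ds = sqrt(100 + (dz/dθ)^2) dθ,
so the Lagrangian is L = sqrt(100 + z'^2).
L depends on z' only, not on z or θ, so ∂L/∂z = 0 and
    ∂L/∂z' = z' / sqrt(100 + z'^2).
The Euler-Lagrange equation gives
    d/dθ( z' / sqrt(100 + z'^2) ) = 0,
so z' is constant. Integrating once:
    z(θ) = a θ + b,
a helix on the cylinder (a straight line when the cylinder is unrolled). The constants a, b are determined by the endpoint conditions.
With endpoint conditions z(0) = -2 and z(3π/2) = 5: from z(0) = b we get b = -2, and a·3π/2 + -2 = 5 gives a = 14/(3π), so
    z(θ) = (14/(3π)) θ − 2.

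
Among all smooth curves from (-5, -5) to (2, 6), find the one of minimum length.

Arc-length functional: J[y] = ∫ sqrt(1 + (y')^2) dx.
Lagrangian L = sqrt(1 + (y')^2) has no explicit y dependence, so ∂L/∂y = 0 and the Euler-Lagrange equation gives
    d/dx( y' / sqrt(1 + (y')^2) ) = 0  ⇒  y' / sqrt(1 + (y')^2) = const.
Hence y' is constant, so y(x) is affine.
Fitting the endpoints (-5, -5) and (2, 6):
    slope m = (6 − (-5)) / (2 − (-5)) = 11/7,
    intercept c = (-5) − m·(-5) = 20/7.
Extremal: y(x) = (11/7) x + 20/7.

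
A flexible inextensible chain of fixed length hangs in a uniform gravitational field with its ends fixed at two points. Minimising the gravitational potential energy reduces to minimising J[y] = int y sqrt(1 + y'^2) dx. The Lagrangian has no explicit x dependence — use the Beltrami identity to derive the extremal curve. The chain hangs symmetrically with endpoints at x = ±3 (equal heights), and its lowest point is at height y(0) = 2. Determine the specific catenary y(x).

The Lagrangian L(y, y') = y sqrt(1 + y'^2) has no explicit x dependence, so the Beltrami identity applies:
    L − y' ∂L/∂y' = C.
Compute ∂L/∂y' = y · y' / sqrt(1 + y'^2). Then
    L − y' ∂L/∂y'
    = y sqrt(1 + y'^2) − y · y'^2 / sqrt(1 + y'^2)
    = y (1 + y'^2 − y'^2) / sqrt(1 + y'^2)
    = y / sqrt(1 + y'^2) = C.
Squaring gives y^2 = C^2 (1 + y'^2), i.e.
    y'^2 = y^2 / C^2 − 1.
Separating variables,
    dy / sqrt(y^2 − C^2) = dx / C,
and integrating gives arccosh(y / C) = (x − a)/C, so
    y(x) = C cosh((x − a)/C),
the catenary. The constants C and a are fixed by the two endpoint conditions (and, for the hanging-chain problem, the length constraint selects C).
Now fit the given data. The endpoints x = ±3 are symmetric at equal height, so the catenary is even about its minimum: a = 0 and y(x) = C cosh(x/C). The lowest point is y(0) = C cosh(0) = C, and we are told y(0) = 2, so C = 2. Therefore
    y(x) = 2 cosh(x/2),
and at the endpoints
    y(±3) = 2 cosh(3/2).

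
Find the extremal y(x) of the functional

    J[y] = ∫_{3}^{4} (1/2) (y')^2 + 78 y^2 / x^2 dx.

The Lagrangian is L = (1/2) (y')^2 + 78 y^2 / x^2.
Compute ∂L/∂y = 156y/x^2, ∂L/∂y' = y'.
The Euler-Lagrange equation d/dx(∂L/∂y') − ∂L/∂y = 0 reduces to
    y'' − 156/x^2 · y = 0  (x > 0).
Its general solution is
    y(x) = A x^13 + B x^(-12),
with A, B fixed by the endpoint conditions.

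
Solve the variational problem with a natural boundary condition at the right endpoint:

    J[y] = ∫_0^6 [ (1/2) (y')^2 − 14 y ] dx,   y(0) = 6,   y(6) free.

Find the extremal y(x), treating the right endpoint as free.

The Lagrangian L = (1/2) (y')^2 − 14 y gives
    ∂L/∂y = −14,   ∂L/∂y' = y'.
Euler-Lagrange: d/dx(y') − (−14) = 0, i.e. y'' + 14 = 0, so
    y(x) = −(14/2) x^2 + C1 x + C2.
Fixed left endpoint y(0) = 6 ⇒ C2 = 6.
The right endpoint x = 6 is free, so the natural (transversality) condition is ∂L/∂y' |_{x=6} = 0, i.e. y'(6) = 0.
Compute y'(x) = −14 x + C1, so y'(6) = −84 + C1 = 0 ⇒ C1 = 84.
Therefore the extremal is
    y(x) = −7 x^2 + 84 x + 6.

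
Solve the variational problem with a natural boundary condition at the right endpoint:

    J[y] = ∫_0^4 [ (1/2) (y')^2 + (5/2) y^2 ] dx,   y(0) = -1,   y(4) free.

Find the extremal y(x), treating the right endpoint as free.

The Lagrangian L = (1/2) (y')^2 + (5/2) y^2 gives
    ∂L/∂y = 5 y,   ∂L/∂y' = y'.
Euler-Lagrange: y'' − 5 y = 0.
With k = sqrt(5), the general solution is
    y(x) = A cosh(sqrt(5) x) + B sinh(sqrt(5) x).
Fixed left endpoint y(0) = -1 ⇒ A = -1.
The right endpoint x = 4 is free, so the natural (transversality) condition is ∂L/∂y' |_{x=4} = 0, i.e. y'(4) = 0.
Compute y'(x) = A k sinh(k x) + B k cosh(k x), so
    y'(4) = A k sinh(k·4) + B k cosh(k·4) = 0
    ⇒ B = −A tanh(k·4) = tanh(sqrt(5)·4).
Therefore the extremal is
    y(x) = −cosh(sqrt(5) x) + tanh(sqrt(5)·4) sinh(sqrt(5) x).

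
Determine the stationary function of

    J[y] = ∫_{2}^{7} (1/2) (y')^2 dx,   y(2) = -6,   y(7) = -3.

The Lagrangian is L = (1/2) (y')^2.
Compute ∂L/∂y = 0, ∂L/∂y' = y'.
The Euler-Lagrange equation d/dx(∂L/∂y') − ∂L/∂y = 0 reduces to
    y'' = 0.
Its general solution is
    y(x) = A x + B,
with A, B fixed by the endpoint conditions.
Applying the endpoint conditions y(2) = -6 and y(7) = -3: solve A·2 + B = -6 and A·7 + B = -3. Subtracting gives A(7 − 2) = -3 − -6, so A = 3/5, and B = -6 − A·2 = -36/5. Therefore
    y(x) = (3/5) x - 36/5.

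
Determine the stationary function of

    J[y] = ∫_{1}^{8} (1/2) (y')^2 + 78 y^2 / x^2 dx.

The Lagrangian is L = (1/2) (y')^2 + 78 y^2 / x^2.
Compute ∂L/∂y = 156y/x^2, ∂L/∂y' = y'.
The Euler-Lagrange equation d/dx(∂L/∂y') − ∂L/∂y = 0 reduces to
    y'' − 156/x^2 · y = 0  (x > 0).
Its general solution is
    y(x) = A x^13 + B x^(-12),
with A, B fixed by the endpoint conditions.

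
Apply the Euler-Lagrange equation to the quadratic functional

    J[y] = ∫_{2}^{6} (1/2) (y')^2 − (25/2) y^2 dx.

The Lagrangian is L = (1/2) (y')^2 − (25/2) y^2.
Compute ∂L/∂y = -25y, ∂L/∂y' = y'.
The Euler-Lagrange equation d/dx(∂L/∂y') − ∂L/∂y = 0 reduces to
    y'' + 25 y = 0.
Its general solution is
    y(x) = A sin(5x) + B cos(5x),
with A, B fixed by the endpoint conditions.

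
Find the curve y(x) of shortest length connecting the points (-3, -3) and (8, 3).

Arc-length functional: J[y] = ∫ sqrt(1 + (y')^2) dx.
Lagrangian L = sqrt(1 + (y')^2) has no explicit y dependence, so ∂L/∂y = 0 and the Euler-Lagrange equation gives
    d/dx( y' / sqrt(1 + (y')^2) ) = 0  ⇒  y' / sqrt(1 + (y')^2) = const.
Hence y' is constant, so y(x) is affine.
Fitting the endpoints (-3, -3) and (8, 3):
    slope m = (3 − (-3)) / (8 − (-3)) = 6/11,
    intercept c = (-3) − m·(-3) = -15/11.
Extremal: y(x) = (6/11) x - 15/11.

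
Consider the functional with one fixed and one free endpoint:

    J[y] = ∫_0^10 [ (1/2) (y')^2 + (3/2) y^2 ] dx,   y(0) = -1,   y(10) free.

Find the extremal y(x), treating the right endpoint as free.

The Lagrangian L = (1/2) (y')^2 + (3/2) y^2 gives
    ∂L/∂y = 3 y,   ∂L/∂y' = y'.
Euler-Lagrange: y'' − 3 y = 0.
With k = sqrt(3), the general solution is
    y(x) = A cosh(sqrt(3) x) + B sinh(sqrt(3) x).
Fixed left endpoint y(0) = -1 ⇒ A = -1.
The right endpoint x = 10 is free, so the natural (transversality) condition is ∂L/∂y' |_{x=10} = 0, i.e. y'(10) = 0.
Compute y'(x) = A k sinh(k x) + B k cosh(k x), so
    y'(10) = A k sinh(k·10) + B k cosh(k·10) = 0
    ⇒ B = −A tanh(k·10) = tanh(sqrt(3)·10).
Therefore the extremal is
    y(x) = −cosh(sqrt(3) x) + tanh(sqrt(3)·10) sinh(sqrt(3) x).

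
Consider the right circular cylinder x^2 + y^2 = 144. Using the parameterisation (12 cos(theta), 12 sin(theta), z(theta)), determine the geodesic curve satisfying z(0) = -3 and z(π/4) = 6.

Parameterise the cylinder of radius R = 12 as
    r(θ) = (12 cos θ, 12 sin θ, z(θ)).
The arc-length element is
    ds = sqrt(144 + (dz/dθ)^2) dθ,
so the Lagrangian is L = sqrt(144 + z'^2).
L depends on z' only, not on z or θ, so ∂L/∂z = 0 and
    ∂L/∂z' = z' / sqrt(144 + z'^2).
The Euler-Lagrange equation gives
    d/dθ( z' / sqrt(144 + z'^2) ) = 0,
so z' is constant. Integrating once:
    z(θ) = a θ + b,
a helix on the cylinder (a straight line when the cylinder is unrolled). The constants a, b are determined by the endpoint conditions.
With endpoint conditions z(0) = -3 and z(π/4) = 6: from z(0) = b we get b = -3, and a·π/4 + -3 = 6 gives a = 36/π, so
    z(θ) = (36/π) θ − 3.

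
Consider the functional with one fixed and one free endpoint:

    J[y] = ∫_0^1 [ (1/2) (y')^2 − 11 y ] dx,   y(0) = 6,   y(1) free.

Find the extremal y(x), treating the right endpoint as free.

The Lagrangian L = (1/2) (y')^2 − 11 y gives
    ∂L/∂y = −11,   ∂L/∂y' = y'.
Euler-Lagrange: d/dx(y') − (−11) = 0, i.e. y'' + 11 = 0, so
    y(x) = −(11/2) x^2 + C1 x + C2.
Fixed left endpoint y(0) = 6 ⇒ C2 = 6.
The right endpoint x = 1 is free, so the natural (transversality) condition is ∂L/∂y' |_{x=1} = 0, i.e. y'(1) = 0.
Compute y'(x) = −11 x + C1, so y'(1) = −11 + C1 = 0 ⇒ C1 = 11.
Therefore the extremal is
    y(x) = −(11/2) x^2 + 11 x + 6.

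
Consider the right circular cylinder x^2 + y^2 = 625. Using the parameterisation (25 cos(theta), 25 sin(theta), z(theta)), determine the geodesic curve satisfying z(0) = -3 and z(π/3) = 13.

Parameterise the cylinder of radius R = 25 as
    r(θ) = (25 cos θ, 25 sin θ, z(θ)).
The arc-length element is
    ds = sqrt(625 + (dz/dθ)^2) dθ,
so the Lagrangian is L = sqrt(625 + z'^2).
L depends on z' only, not on z or θ, so ∂L/∂z = 0 and
    ∂L/∂z' = z' / sqrt(625 + z'^2).
The Euler-Lagrange equation gives
    d/dθ( z' / sqrt(625 + z'^2) ) = 0,
so z' is constant. Integrating once:
    z(θ) = a θ + b,
a helix on the cylinder (a straight line when the cylinder is unrolled). The constants a, b are determined by the endpoint conditions.
With endpoint conditions z(0) = -3 and z(π/3) = 13: from z(0) = b we get b = -3, and a·π/3 + -3 = 13 gives a = 48/π, so
    z(θ) = (48/π) θ − 3.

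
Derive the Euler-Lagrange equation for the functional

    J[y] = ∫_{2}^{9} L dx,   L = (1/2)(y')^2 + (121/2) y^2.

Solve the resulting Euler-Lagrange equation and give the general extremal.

The Lagrangian is L = (1/2)(y')^2 + (121/2) y^2.
∂L/∂y = 121y.
∂L/∂y' = y'.
The Euler-Lagrange equation d/dx(∂L/∂y') − ∂L/∂y = 0 becomes:
    y'' - 121 y = 0
General solution: y(x) = A e^(11x) + B e^(-11x), where A and B are arbitrary constants fixed by the endpoint conditions.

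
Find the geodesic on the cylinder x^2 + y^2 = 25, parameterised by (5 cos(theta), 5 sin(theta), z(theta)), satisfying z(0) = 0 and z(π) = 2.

Parameterise the cylinder of radius R = 5 as
    r(θ) = (5 cos θ, 5 sin θ, z(θ)).
The arc-length element is
    ds = sqrt(25 + (dz/dθ)^2) dθ,
so the Lagrangian is L = sqrt(25 + z'^2).
L depends on z' only, not on z or θ, so ∂L/∂z = 0 and
    ∂L/∂z' = z' / sqrt(25 + z'^2).
The Euler-Lagrange equation gives
    d/dθ( z' / sqrt(25 + z'^2) ) = 0,
so z' is constant. Integrating once:
    z(θ) = a θ + b,
a helix on the cylinder (a straight line when the cylinder is unrolled). The constants a, b are determined by the endpoint conditions.
With endpoint conditions z(0) = 0 and z(π) = 2: from z(0) = b we get b = 0, and a·π + 0 = 2 gives a = 2/π, so
    z(θ) = (2/π) θ.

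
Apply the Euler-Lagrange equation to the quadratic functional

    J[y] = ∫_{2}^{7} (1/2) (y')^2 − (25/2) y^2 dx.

The Lagrangian is L = (1/2) (y')^2 − (25/2) y^2.
Compute ∂L/∂y = -25y, ∂L/∂y' = y'.
The Euler-Lagrange equation d/dx(∂L/∂y') − ∂L/∂y = 0 reduces to
    y'' + 25 y = 0.
Its general solution is
    y(x) = A sin(5x) + B cos(5x),
with A, B fixed by the endpoint conditions.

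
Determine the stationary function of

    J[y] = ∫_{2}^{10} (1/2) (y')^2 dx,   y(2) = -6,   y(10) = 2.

The Lagrangian is L = (1/2) (y')^2.
Compute ∂L/∂y = 0, ∂L/∂y' = y'.
The Euler-Lagrange equation d/dx(∂L/∂y') − ∂L/∂y = 0 reduces to
    y'' = 0.
Its general solution is
    y(x) = A x + B,
with A, B fixed by the endpoint conditions.
Applying the endpoint conditions y(2) = -6 and y(10) = 2: solve A·2 + B = -6 and A·10 + B = 2. Subtracting gives A(10 − 2) = 2 − -6, so A = 1, and B = -6 − A·2 = -8. Therefore
    y(x) = x - 8.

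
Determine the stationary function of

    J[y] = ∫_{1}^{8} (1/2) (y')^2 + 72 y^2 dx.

The Lagrangian is L = (1/2) (y')^2 + 72 y^2.
Compute ∂L/∂y = 144y, ∂L/∂y' = y'.
The Euler-Lagrange equation d/dx(∂L/∂y') − ∂L/∂y = 0 reduces to
    y'' − 144 y = 0.
Its general solution is
    y(x) = A e^(12x) + B e^(−12x),
with A, B fixed by the endpoint conditions.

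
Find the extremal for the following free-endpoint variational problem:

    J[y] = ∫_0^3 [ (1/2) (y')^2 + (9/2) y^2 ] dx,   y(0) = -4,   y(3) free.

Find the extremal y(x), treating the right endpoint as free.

The Lagrangian L = (1/2) (y')^2 + (9/2) y^2 gives
    ∂L/∂y = 9 y,   ∂L/∂y' = y'.
Euler-Lagrange: y'' − 9 y = 0.
With k = 3, the general solution is
    y(x) = A cosh(3 x) + B sinh(3 x).
Fixed left endpoint y(0) = -4 ⇒ A = -4.
The right endpoint x = 3 is free, so the natural (transversality) condition is ∂L/∂y' |_{x=3} = 0, i.e. y'(3) = 0.
Compute y'(x) = A k sinh(k x) + B k cosh(k x), so
    y'(3) = A k sinh(k·3) + B k cosh(k·3) = 0
    ⇒ B = −A tanh(k·3) = 4 tanh(3·3).
Therefore the extremal is
    y(x) = −4 cosh(3 x) + 4 tanh(3·3) sinh(3 x).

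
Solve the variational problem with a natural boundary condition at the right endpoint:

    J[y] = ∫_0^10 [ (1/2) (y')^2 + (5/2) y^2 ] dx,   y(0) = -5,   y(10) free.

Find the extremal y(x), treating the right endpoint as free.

The Lagrangian L = (1/2) (y')^2 + (5/2) y^2 gives
    ∂L/∂y = 5 y,   ∂L/∂y' = y'.
Euler-Lagrange: y'' − 5 y = 0.
With k = sqrt(5), the general solution is
    y(x) = A cosh(sqrt(5) x) + B sinh(sqrt(5) x).
Fixed left endpoint y(0) = -5 ⇒ A = -5.
The right endpoint x = 10 is free, so the natural (transversality) condition is ∂L/∂y' |_{x=10} = 0, i.e. y'(10) = 0.
Compute y'(x) = A k sinh(k x) + B k cosh(k x), so
    y'(10) = A k sinh(k·10) + B k cosh(k·10) = 0
    ⇒ B = −A tanh(k·10) = 5 tanh(sqrt(5)·10).
Therefore the extremal is
    y(x) = −5 cosh(sqrt(5) x) + 5 tanh(sqrt(5)·10) sinh(sqrt(5) x).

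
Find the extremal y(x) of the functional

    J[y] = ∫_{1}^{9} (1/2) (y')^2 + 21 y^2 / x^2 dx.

The Lagrangian is L = (1/2) (y')^2 + 21 y^2 / x^2.
Compute ∂L/∂y = 42y/x^2, ∂L/∂y' = y'.
The Euler-Lagrange equation d/dx(∂L/∂y') − ∂L/∂y = 0 reduces to
    y'' − 42/x^2 · y = 0  (x > 0).
Its general solution is
    y(x) = A x^7 + B x^(-6),
with A, B fixed by the endpoint conditions.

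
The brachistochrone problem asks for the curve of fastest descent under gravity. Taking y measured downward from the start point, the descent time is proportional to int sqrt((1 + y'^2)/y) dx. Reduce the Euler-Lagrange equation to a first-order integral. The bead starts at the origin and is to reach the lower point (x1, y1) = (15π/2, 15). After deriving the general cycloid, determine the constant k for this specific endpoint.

The Lagrangian L = sqrt((1 + y'^2) / y) has no explicit x dependence, so the Beltrami identity applies:
    L − y' ∂L/∂y' = C.
Compute ∂L/∂y' = y' / sqrt(y (1 + y'^2)).
Substitute:
    sqrt((1 + y'^2)/y) − y'·y' / sqrt(y (1 + y'^2))
    = (1 + y'^2) / sqrt(y (1 + y'^2)) − y'^2 / sqrt(y (1 + y'^2))
    = 1 / sqrt(y (1 + y'^2)) = C.
Squaring and rearranging gives the first integral
    y (1 + y'^2) = 1/C^2 =: k   (constant).
Solving this first-order ODE by the substitution
    y = (k/2)(1 − cos θ)
yields the cycloid parameterisation
    x(θ) = (k/2)(θ − sin θ),   y(θ) = (k/2)(1 − cos θ).
The constant k is fixed by the endpoint condition.
Now fit the given lower endpoint (x1, y1) = (15π/2, 15). At the bottom of the first arch (θ = π), the parametric equations give
    y(π) = (k/2)(1 − cos π) = k,
    x(π) = (k/2)(π − sin π) = kπ/2.
Matching y(π) = 15 gives k = 15, consistent with x(π) = 15π/2. Therefore the specific cycloid is
    x(θ) = (15/2)(θ − sin θ),   y(θ) = (15/2)(1 − cos θ).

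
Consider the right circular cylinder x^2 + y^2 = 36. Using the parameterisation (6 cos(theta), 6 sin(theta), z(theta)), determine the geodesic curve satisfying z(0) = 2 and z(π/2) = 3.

Parameterise the cylinder of radius R = 6 as
    r(θ) = (6 cos θ, 6 sin θ, z(θ)).
The arc-length element is
    ds = sqrt(36 + (dz/dθ)^2) dθ,
so the Lagrangian is L = sqrt(36 + z'^2).
L depends on z' only, not on z or θ, so ∂L/∂z = 0 and
    ∂L/∂z' = z' / sqrt(36 + z'^2).
The Euler-Lagrange equation gives
    d/dθ( z' / sqrt(36 + z'^2) ) = 0,
so z' is constant. Integrating once:
    z(θ) = a θ + b,
a helix on the cylinder (a straight line when the cylinder is unrolled). The constants a, b are determined by the endpoint conditions.
With endpoint conditions z(0) = 2 and z(π/2) = 3: from z(0) = b we get b = 2, and a·π/2 + 2 = 3 gives a = 2/π, so
    z(θ) = (2/π) θ + 2.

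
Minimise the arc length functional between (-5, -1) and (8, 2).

Arc-length functional: J[y] = ∫ sqrt(1 + (y')^2) dx.
Lagrangian L = sqrt(1 + (y')^2) has no explicit y dependence, so ∂L/∂y = 0 and the Euler-Lagrange equation gives
    d/dx( y' / sqrt(1 + (y')^2) ) = 0  ⇒  y' / sqrt(1 + (y')^2) = const.
Hence y' is constant, so y(x) is affine.
Fitting the endpoints (-5, -1) and (8, 2):
    slope m = (2 − (-1)) / (8 − (-5)) = 3/13,
    intercept c = (-1) − m·(-5) = 2/13.
Extremal: y(x) = (3/13) x + 2/13.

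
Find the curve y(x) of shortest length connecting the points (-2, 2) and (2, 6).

Arc-length functional: J[y] = ∫ sqrt(1 + (y')^2) dx.
Lagrangian L = sqrt(1 + (y')^2) has no explicit y dependence, so ∂L/∂y = 0 and the Euler-Lagrange equation gives
    d/dx( y' / sqrt(1 + (y')^2) ) = 0  ⇒  y' / sqrt(1 + (y')^2) = const.
Hence y' is constant, so y(x) is affine.
Fitting the endpoints (-2, 2) and (2, 6):
    slope m = (6 − 2) / (2 − (-2)) = 1,
    intercept c = 2 − m·(-2) = 4.
Extremal: y(x) = x + 4.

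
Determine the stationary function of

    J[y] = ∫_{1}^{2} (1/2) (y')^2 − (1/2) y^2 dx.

The Lagrangian is L = (1/2) (y')^2 − (1/2) y^2.
Compute ∂L/∂y = -y, ∂L/∂y' = y'.
The Euler-Lagrange equation d/dx(∂L/∂y') − ∂L/∂y = 0 reduces to
    y'' + y = 0.
Its general solution is
    y(x) = A sin(x) + B cos(x),
with A, B fixed by the endpoint conditions.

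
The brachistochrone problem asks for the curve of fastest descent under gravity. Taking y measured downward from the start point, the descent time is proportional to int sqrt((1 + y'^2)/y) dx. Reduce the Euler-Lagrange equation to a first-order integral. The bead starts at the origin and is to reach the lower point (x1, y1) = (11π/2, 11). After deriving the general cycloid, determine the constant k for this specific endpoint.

The Lagrangian L = sqrt((1 + y'^2) / y) has no explicit x dependence, so the Beltrami identity applies:
    L − y' ∂L/∂y' = C.
Compute ∂L/∂y' = y' / sqrt(y (1 + y'^2)).
Substitute:
    sqrt((1 + y'^2)/y) − y'·y' / sqrt(y (1 + y'^2))
    = (1 + y'^2) / sqrt(y (1 + y'^2)) − y'^2 / sqrt(y (1 + y'^2))
    = 1 / sqrt(y (1 + y'^2)) = C.
Squaring and rearranging gives the first integral
    y (1 + y'^2) = 1/C^2 =: k   (constant).
Solving this first-order ODE by the substitution
    y = (k/2)(1 − cos θ)
yields the cycloid parameterisation
    x(θ) = (k/2)(θ − sin θ),   y(θ) = (k/2)(1 − cos θ).
The constant k is fixed by the endpoint condition.
Now fit the given lower endpoint (x1, y1) = (11π/2, 11). At the bottom of the first arch (θ = π), the parametric equations give
    y(π) = (k/2)(1 − cos π) = k,
    x(π) = (k/2)(π − sin π) = kπ/2.
Matching y(π) = 11 gives k = 11, consistent with x(π) = 11π/2. Therefore the specific cycloid is
    x(θ) = (11/2)(θ − sin θ),   y(θ) = (11/2)(1 − cos θ).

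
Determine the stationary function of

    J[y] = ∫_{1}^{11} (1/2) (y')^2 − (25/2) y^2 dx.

The Lagrangian is L = (1/2) (y')^2 − (25/2) y^2.
Compute ∂L/∂y = -25y, ∂L/∂y' = y'.
The Euler-Lagrange equation d/dx(∂L/∂y') − ∂L/∂y = 0 reduces to
    y'' + 25 y = 0.
Its general solution is
    y(x) = A sin(5x) + B cos(5x),
with A, B fixed by the endpoint conditions.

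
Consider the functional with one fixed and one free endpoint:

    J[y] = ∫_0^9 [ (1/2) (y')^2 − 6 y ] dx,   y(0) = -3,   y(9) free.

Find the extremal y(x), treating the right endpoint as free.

The Lagrangian L = (1/2) (y')^2 − 6 y gives
    ∂L/∂y = −6,   ∂L/∂y' = y'.
Euler-Lagrange: d/dx(y') − (−6) = 0, i.e. y'' + 6 = 0, so
    y(x) = −(6/2) x^2 + C1 x + C2.
Fixed left endpoint y(0) = -3 ⇒ C2 = -3.
The right endpoint x = 9 is free, so the natural (transversality) condition is ∂L/∂y' |_{x=9} = 0, i.e. y'(9) = 0.
Compute y'(x) = −6 x + C1, so y'(9) = −54 + C1 = 0 ⇒ C1 = 54.
Therefore the extremal is
    y(x) = −3 x^2 + 54 x − 3.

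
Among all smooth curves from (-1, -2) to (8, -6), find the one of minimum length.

Arc-length functional: J[y] = ∫ sqrt(1 + (y')^2) dx.
Lagrangian L = sqrt(1 + (y')^2) has no explicit y dependence, so ∂L/∂y = 0 and the Euler-Lagrange equation gives
    d/dx( y' / sqrt(1 + (y')^2) ) = 0  ⇒  y' / sqrt(1 + (y')^2) = const.
Hence y' is constant, so y(x) is affine.
Fitting the endpoints (-1, -2) and (8, -6):
    slope m = ((-6) − (-2)) / (8 − (-1)) = -4/9,
    intercept c = (-2) − m·(-1) = -22/9.
Extremal: y(x) = (-4/9) x - 22/9.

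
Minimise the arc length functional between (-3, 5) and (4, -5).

Arc-length functional: J[y] = ∫ sqrt(1 + (y')^2) dx.
Lagrangian L = sqrt(1 + (y')^2) has no explicit y dependence, so ∂L/∂y = 0 and the Euler-Lagrange equation gives
    d/dx( y' / sqrt(1 + (y')^2) ) = 0  ⇒  y' / sqrt(1 + (y')^2) = const.
Hence y' is constant, so y(x) is affine.
Fitting the endpoints (-3, 5) and (4, -5):
    slope m = ((-5) − 5) / (4 − (-3)) = -10/7,
    intercept c = 5 − m·(-3) = 5/7.
Extremal: y(x) = (-10/7) x + 5/7.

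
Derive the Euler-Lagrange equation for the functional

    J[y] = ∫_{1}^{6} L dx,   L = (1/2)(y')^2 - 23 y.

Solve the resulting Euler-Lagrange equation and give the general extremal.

The Lagrangian is L = (1/2)(y')^2 - 23 y.
∂L/∂y = -23.
∂L/∂y' = y'.
The Euler-Lagrange equation d/dx(∂L/∂y') − ∂L/∂y = 0 becomes:
    y'' + 23 = 0
General solution: y(x) = -(23/2) x^2 + A x + B, where A and B are arbitrary constants fixed by the endpoint conditions.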